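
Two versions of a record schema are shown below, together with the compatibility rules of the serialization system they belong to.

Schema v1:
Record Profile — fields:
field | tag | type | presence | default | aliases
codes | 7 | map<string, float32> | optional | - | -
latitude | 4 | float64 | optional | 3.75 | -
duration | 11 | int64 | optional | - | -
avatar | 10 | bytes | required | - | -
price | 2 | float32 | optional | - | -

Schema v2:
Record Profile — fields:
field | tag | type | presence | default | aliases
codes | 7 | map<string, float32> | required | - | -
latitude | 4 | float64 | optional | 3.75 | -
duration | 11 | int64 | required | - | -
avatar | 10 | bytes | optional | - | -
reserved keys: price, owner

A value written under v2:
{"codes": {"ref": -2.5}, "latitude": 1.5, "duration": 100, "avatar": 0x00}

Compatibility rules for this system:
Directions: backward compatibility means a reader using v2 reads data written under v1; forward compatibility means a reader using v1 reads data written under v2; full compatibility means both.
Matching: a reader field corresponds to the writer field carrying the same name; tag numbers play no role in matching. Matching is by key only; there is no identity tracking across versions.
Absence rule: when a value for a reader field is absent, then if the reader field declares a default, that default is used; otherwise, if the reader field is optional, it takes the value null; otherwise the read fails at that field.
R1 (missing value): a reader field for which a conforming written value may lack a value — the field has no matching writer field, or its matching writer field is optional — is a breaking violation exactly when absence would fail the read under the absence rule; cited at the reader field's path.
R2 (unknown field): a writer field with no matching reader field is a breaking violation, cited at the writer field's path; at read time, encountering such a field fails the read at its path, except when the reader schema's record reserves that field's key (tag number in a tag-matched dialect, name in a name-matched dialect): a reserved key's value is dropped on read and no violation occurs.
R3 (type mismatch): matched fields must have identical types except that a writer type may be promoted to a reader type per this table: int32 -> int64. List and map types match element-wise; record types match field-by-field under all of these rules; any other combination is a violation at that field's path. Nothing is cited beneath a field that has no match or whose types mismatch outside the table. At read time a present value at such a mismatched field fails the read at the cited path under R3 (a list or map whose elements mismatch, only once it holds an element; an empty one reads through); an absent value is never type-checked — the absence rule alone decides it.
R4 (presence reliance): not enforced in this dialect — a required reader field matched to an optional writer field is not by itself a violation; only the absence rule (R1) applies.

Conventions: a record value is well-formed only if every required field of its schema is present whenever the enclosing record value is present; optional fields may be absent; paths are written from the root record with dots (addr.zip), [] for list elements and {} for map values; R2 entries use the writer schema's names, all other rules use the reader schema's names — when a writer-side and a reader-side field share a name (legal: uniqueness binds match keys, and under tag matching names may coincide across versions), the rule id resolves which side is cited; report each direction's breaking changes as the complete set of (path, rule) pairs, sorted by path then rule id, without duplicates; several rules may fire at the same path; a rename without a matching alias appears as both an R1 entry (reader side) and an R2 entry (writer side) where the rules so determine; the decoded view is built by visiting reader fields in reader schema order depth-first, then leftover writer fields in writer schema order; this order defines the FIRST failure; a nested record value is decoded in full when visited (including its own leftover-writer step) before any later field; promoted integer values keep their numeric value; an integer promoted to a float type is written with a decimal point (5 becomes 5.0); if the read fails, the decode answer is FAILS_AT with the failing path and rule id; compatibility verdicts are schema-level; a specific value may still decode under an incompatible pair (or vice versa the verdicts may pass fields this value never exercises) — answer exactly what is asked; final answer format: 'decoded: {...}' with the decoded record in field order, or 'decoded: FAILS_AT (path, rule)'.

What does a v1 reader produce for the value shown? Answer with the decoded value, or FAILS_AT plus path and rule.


decoded: {"codes": {"ref": -2.5}, "latitude": 1.5, "duration": 100, "avatar": 0x00, "price": null}

each type pair in Profile: writer, then reader
decode walk for Profile under reader schema v1:
  codes := {"ref": -2.5}
  latitude := 1.5
  duration := 100
  avatar := 0x00
  price := null (absent, optional -> null)
  => decoded: {"codes": {"ref": -2.5}, "latitude": 1.5, "duration": 100, "avatar": 0x00, "price": null}
the rest of the Profile diff is inert for this question:
  field duration in record Profile: optional changed to required -> schema-level compatibility only; this Profile value's decode is unchanged
  field codes in record Profile: optional changed to required -> schema-level compatibility only; this Profile value's decode is unchanged
  removed field price from record Profile (its key "price" joins the reserved list) -> inert under this dialect — no rule fires on Profile and the result does not move
  field avatar in record Profile: required changed to optional -> schema-level compatibility only; this Profile value's decode is unchanged


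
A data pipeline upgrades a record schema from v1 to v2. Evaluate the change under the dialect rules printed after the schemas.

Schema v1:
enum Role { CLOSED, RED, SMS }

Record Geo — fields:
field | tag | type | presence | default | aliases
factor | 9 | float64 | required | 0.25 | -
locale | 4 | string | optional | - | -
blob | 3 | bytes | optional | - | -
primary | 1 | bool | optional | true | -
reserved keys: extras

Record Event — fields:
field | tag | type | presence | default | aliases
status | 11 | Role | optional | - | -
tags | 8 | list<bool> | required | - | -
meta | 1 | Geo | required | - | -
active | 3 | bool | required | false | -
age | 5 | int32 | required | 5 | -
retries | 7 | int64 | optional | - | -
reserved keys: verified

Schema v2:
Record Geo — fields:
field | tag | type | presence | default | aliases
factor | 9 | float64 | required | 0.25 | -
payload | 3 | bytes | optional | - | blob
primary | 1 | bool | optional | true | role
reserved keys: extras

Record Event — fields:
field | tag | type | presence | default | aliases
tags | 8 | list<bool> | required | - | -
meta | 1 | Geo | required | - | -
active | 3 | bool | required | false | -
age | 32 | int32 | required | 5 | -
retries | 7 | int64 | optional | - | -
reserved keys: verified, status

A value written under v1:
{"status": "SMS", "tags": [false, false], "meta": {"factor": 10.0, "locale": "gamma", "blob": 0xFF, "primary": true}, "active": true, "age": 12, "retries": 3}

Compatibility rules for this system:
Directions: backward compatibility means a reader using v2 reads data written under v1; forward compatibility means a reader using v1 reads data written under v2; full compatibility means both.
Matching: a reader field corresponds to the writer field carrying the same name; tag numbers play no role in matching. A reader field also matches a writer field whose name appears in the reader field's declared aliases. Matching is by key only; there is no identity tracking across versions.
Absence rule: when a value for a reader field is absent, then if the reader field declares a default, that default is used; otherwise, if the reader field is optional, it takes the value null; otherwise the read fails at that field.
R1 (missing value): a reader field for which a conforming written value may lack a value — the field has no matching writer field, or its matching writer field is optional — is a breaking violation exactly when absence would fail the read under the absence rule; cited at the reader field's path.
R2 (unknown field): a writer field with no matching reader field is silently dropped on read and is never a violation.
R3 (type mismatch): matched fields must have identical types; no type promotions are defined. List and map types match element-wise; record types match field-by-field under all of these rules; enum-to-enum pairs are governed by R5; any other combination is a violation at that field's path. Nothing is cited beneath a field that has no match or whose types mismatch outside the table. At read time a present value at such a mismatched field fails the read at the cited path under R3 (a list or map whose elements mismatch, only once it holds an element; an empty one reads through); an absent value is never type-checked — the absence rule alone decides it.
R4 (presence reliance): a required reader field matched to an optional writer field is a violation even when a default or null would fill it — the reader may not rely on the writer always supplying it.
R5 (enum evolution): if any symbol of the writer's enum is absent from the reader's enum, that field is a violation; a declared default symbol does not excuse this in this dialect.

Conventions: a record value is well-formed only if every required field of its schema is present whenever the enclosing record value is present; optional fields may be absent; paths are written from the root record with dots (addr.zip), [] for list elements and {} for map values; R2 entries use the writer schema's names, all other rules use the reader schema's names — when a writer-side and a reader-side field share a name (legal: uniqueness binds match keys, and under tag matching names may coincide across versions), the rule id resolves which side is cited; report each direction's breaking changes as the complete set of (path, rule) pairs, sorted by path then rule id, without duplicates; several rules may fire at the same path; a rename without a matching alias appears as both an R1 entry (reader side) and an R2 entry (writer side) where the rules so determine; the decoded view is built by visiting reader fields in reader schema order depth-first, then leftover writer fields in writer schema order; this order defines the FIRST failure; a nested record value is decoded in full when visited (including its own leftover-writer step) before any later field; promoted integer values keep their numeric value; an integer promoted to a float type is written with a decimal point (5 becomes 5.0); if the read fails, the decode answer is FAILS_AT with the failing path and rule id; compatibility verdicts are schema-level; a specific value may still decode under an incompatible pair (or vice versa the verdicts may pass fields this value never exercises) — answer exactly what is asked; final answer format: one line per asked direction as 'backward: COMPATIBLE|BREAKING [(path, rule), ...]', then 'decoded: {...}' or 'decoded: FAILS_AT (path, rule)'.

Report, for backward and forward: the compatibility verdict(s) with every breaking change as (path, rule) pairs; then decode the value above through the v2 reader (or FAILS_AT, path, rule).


backward: COMPATIBLE []; forward: COMPATIBLE []; decoded: {"tags": [false, false], "meta": {"factor": 10.0, "payload": 0xFF, "primary": true}, "active": true, "age": 12, "retries": 3}

arrows below run writer -> reader for Event
checking backward for Event: reader v2 against writer v1:
  tags <- tags (list<bool> -> list<bool>, writer required)
  meta <- meta (Geo -> Geo, writer required)
  active <- active (bool -> bool, writer required)
  age <- age (int32 -> int32, writer required)
  retries <- retries (int64 -> int64, writer optional)
  status (writer side), unknown to reader
  meta.factor <- meta.factor (float64 -> float64, writer required)
  meta.payload <- meta.blob (bytes -> bytes, writer optional)
  meta.primary <- meta.primary (bool -> bool, writer optional)
  meta.locale (writer side), unknown to reader
  => backward verdict for Event: COMPATIBLE, no violations
checking forward for Event: reader v1 against writer v2:
  no writer field matches reader status
  tags <- tags (list<bool> -> list<bool>, writer required)
  meta <- meta (Geo -> Geo, writer required)
  active <- active (bool -> bool, writer required)
  age <- age (int32 -> int32, writer required)
  retries <- retries (int64 -> int64, writer optional)
  meta.factor <- meta.factor (float64 -> float64, writer required)
  no writer field matches reader meta.locale
  no writer field matches reader meta.blob
  meta.primary <- meta.primary (bool -> bool, writer optional)
  meta.payload (writer side), unknown to reader
  => forward verdict for Event: COMPATIBLE, no violations
decoding the Event value with the v2 reader:
  tags := [false, false]
  meta.factor := 10.0
  meta.payload := 0xFF (from writer blob)
  meta.primary := true
  writer meta.locale: unknown -> dropped
  active := true
  age := 12
  retries := 3
  writer status: unknown -> dropped
  => decoded: {"tags": [false, false], "meta": {"factor": 10.0, "payload": 0xFF, "primary": true}, "active": true, "age": 12, "retries": 3}


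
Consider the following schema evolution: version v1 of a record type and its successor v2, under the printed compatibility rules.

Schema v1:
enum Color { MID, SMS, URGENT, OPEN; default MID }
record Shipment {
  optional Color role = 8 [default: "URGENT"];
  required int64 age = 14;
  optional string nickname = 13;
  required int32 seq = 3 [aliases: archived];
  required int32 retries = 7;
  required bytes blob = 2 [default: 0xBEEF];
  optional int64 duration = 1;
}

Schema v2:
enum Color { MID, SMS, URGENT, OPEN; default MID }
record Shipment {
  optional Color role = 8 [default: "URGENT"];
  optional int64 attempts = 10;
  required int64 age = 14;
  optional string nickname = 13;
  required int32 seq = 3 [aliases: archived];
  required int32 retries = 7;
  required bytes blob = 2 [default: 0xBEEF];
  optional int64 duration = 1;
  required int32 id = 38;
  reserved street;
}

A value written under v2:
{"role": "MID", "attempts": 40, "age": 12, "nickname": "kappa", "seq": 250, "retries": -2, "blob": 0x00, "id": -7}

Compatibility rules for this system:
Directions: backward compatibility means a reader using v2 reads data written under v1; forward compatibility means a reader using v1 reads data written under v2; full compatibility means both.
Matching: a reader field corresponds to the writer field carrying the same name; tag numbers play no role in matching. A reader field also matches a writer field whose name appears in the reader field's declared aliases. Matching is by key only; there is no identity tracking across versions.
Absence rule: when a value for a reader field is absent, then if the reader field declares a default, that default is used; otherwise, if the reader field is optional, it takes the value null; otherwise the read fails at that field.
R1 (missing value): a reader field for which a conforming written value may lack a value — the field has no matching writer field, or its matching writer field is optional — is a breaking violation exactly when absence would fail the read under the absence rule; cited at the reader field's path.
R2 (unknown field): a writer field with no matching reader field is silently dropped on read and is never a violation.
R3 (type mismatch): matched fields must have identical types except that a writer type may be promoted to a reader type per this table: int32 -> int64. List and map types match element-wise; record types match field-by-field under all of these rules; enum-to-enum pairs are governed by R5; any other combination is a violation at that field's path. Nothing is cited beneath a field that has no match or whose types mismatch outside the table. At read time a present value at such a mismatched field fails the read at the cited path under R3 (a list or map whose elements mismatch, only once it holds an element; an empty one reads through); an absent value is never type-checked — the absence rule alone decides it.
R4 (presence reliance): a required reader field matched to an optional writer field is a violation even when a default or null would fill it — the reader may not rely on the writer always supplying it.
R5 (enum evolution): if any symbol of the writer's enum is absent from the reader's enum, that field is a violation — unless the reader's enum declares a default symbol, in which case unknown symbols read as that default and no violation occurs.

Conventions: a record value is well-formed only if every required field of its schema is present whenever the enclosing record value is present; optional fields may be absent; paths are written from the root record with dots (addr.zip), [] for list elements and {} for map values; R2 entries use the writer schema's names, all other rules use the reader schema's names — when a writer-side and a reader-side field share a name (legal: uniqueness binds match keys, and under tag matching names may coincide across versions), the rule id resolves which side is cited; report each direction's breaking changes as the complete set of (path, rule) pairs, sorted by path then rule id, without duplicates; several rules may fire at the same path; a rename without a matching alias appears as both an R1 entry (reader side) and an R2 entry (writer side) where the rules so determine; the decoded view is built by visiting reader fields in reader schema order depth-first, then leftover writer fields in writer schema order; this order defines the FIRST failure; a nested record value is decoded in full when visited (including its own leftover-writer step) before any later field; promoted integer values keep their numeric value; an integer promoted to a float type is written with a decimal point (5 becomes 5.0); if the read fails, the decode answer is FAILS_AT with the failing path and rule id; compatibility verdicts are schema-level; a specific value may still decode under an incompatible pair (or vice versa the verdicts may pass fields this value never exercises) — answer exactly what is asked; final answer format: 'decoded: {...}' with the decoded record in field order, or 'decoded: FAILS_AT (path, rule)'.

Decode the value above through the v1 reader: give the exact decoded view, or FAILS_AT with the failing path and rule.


the writer's type comes first in each Shipment pair
migrating the Shipment value to v1:
  role := "MID"
  age := 12
  nickname := "kappa"
  seq := 250
  retries := -2
  blob := 0x00
  duration := null (not supplied -> null)
  writer attempts: unmatched, discarded
  writer id: unmatched, discarded
  => decoded: {"role": "MID", "age": 12, "nickname": "kappa", "seq": 250, "retries": -2, "blob": 0x00, "duration": null}
diffs on Shipment not affecting the asked answer:
  added field id to record Shipment: required int32, tag 38 (in v2 it sits last) -> matters for Shipment compatibility verdicts, not for this value's decode
  added field attempts to record Shipment: optional int64, tag 10 (in v2 it sits immediately before age) -> fires no rule on Shipment under this dialect and leaves the result unchanged

decoded: {"role": "MID", "age": 12, "nickname": "kappa", "seq": 250, "retries": -2, "blob": 0x00, "duration": null}


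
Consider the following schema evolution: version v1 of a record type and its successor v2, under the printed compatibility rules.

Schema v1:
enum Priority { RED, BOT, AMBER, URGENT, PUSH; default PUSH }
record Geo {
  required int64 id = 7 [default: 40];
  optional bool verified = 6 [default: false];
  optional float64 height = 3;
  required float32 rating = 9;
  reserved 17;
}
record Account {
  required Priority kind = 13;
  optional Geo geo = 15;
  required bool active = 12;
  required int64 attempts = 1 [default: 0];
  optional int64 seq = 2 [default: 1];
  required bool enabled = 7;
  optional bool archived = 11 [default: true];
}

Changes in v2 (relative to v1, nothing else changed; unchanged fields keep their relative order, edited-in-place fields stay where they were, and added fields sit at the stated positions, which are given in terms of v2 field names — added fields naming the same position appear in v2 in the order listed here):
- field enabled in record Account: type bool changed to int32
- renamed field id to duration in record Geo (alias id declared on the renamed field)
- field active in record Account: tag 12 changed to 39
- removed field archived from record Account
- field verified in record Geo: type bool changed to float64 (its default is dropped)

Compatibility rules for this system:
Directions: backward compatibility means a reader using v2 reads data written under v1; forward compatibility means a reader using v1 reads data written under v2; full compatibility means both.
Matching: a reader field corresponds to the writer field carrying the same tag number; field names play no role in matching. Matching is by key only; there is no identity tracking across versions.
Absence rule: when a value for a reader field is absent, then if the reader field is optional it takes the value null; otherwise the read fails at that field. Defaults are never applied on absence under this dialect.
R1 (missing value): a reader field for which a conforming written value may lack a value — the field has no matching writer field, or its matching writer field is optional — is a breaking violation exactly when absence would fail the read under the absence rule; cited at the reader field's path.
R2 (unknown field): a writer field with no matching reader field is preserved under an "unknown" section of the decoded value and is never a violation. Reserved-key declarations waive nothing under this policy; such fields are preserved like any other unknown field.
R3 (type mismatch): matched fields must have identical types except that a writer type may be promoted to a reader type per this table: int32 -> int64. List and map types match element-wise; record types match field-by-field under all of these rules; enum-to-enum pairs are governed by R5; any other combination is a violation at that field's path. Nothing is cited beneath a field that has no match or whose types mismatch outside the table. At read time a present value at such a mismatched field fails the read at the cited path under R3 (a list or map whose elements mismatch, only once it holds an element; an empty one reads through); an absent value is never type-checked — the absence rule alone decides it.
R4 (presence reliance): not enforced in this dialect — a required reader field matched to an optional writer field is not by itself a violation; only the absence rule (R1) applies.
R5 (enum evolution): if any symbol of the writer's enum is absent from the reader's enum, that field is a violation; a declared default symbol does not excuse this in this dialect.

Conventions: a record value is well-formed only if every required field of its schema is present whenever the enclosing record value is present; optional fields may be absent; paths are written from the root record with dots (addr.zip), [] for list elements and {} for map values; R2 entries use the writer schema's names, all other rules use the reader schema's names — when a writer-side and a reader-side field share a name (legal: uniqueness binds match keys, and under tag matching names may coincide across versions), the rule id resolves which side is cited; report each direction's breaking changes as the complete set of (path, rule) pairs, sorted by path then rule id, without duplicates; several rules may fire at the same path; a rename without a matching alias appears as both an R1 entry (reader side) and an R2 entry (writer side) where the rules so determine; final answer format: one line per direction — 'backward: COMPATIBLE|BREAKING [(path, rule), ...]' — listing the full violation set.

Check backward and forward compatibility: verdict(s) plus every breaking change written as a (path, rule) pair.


in Account below, arrows point writer -> reader
backward pass over Account, reader schema v2, writer schema v1:
  Priority -> Priority, writer required: kind aligns to kind
  Geo -> Geo, writer optional: geo aligns to geo
  active: no writer-side match
  int64 -> int64, writer required: attempts aligns to attempts
  int64 -> int64, writer optional: seq aligns to seq
  bool -> int32, writer required: enabled aligns to enabled
  active (writer side), unknown to reader
  archived (writer side), unknown to reader
  int64 -> int64, writer required: geo.duration aligns to geo.id
  bool -> float64, writer optional: geo.verified aligns to geo.verified
  float64 -> float64, writer optional: geo.height aligns to geo.height
  float32 -> float32, writer required: geo.rating aligns to geo.rating
  breaking: (active, R1)
  breaking: (enabled, R3)
  breaking: (geo.verified, R3)
  backward on Account therefore BREAKING (3)
forward pass over Account, reader schema v1, writer schema v2:
  Priority -> Priority, writer required: kind aligns to kind
  Geo -> Geo, writer optional: geo aligns to geo
  active: no writer-side match
  int64 -> int64, writer required: attempts aligns to attempts
  int64 -> int64, writer optional: seq aligns to seq
  int32 -> bool, writer required: enabled aligns to enabled
  archived: no writer-side match
  active (writer side), unknown to reader
  int64 -> int64, writer required: geo.id aligns to geo.duration
  float64 -> bool, writer optional: geo.verified aligns to geo.verified
  float64 -> float64, writer optional: geo.height aligns to geo.height
  float32 -> float32, writer required: geo.rating aligns to geo.rating
  breaking: (active, R1)
  breaking: (enabled, R3)
  breaking: (geo.verified, R3)
  forward on Account therefore BREAKING (3)

backward: BREAKING [(active, R1), (enabled, R3), (geo.verified, R3)]; forward: BREAKING [(active, R1), (enabled, R3), (geo.verified, R3)]


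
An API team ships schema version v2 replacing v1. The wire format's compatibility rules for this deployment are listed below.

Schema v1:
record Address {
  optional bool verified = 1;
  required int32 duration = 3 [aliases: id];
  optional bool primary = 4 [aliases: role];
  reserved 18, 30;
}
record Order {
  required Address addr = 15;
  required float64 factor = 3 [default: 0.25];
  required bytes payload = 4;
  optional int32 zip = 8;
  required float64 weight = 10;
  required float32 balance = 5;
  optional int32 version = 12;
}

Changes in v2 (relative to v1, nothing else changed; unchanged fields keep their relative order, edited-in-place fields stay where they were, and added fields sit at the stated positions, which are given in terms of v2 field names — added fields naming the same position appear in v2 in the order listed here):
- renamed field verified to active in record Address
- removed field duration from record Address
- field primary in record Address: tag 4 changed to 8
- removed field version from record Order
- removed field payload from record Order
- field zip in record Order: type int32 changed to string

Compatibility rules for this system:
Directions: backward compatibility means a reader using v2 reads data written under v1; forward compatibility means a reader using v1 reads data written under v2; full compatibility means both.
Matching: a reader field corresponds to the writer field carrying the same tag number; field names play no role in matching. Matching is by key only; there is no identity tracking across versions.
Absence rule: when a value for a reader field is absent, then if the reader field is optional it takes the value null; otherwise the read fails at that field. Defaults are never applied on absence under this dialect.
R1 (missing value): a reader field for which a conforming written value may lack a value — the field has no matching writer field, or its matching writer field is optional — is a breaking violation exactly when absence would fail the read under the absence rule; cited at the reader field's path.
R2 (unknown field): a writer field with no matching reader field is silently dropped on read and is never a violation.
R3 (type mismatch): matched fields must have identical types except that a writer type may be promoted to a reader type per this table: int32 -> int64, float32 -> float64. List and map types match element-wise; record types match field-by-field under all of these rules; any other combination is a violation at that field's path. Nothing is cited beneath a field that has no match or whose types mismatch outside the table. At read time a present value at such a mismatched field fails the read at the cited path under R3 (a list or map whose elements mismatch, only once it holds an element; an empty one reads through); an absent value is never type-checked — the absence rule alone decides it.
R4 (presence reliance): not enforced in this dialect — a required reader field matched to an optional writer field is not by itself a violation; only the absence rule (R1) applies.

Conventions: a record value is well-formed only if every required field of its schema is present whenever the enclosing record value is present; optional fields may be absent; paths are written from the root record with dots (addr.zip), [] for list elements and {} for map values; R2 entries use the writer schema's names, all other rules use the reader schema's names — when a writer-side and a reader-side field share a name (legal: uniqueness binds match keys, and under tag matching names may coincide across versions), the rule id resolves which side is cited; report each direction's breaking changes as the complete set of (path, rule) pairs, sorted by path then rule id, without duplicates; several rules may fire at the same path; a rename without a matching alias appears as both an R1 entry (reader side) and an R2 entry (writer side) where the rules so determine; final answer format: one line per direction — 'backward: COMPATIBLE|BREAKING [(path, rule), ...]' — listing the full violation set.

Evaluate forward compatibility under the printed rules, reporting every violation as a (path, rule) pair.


each type pair in Order: writer, then reader
forward pass over Order, reader schema v1, writer schema v2:
  addr: paired with writer addr (Address -> Address; writer required)
  factor: paired with writer factor (float64 -> float64; writer required)
  payload has no writer counterpart
  zip: paired with writer zip (string -> int32; writer optional)
  weight: paired with writer weight (float64 -> float64; writer required)
  balance: paired with writer balance (float32 -> float32; writer required)
  version has no writer counterpart
  addr.verified: paired with writer addr.active (bool -> bool; writer optional)
  addr.duration has no writer counterpart
  addr.primary has no writer counterpart
  writer addr.primary: unknown to reader
  R1 fires at addr.duration
  R1 fires at payload
  R3 fires at zip
  => 3 violation(s): forward is BREAKING for Order
the other Order changes do not affect what is asked:
  renamed field verified to active in record Address -> inert for the asked Order verdict: nothing fires
  field primary in record Address: tag 4 changed to 8 -> inert for the asked Order verdict: nothing fires
  removed field version from record Order -> inert for the asked Order verdict: nothing fires

forward: BREAKING [(addr.duration, R1), (payload, R1), (zip, R3)]


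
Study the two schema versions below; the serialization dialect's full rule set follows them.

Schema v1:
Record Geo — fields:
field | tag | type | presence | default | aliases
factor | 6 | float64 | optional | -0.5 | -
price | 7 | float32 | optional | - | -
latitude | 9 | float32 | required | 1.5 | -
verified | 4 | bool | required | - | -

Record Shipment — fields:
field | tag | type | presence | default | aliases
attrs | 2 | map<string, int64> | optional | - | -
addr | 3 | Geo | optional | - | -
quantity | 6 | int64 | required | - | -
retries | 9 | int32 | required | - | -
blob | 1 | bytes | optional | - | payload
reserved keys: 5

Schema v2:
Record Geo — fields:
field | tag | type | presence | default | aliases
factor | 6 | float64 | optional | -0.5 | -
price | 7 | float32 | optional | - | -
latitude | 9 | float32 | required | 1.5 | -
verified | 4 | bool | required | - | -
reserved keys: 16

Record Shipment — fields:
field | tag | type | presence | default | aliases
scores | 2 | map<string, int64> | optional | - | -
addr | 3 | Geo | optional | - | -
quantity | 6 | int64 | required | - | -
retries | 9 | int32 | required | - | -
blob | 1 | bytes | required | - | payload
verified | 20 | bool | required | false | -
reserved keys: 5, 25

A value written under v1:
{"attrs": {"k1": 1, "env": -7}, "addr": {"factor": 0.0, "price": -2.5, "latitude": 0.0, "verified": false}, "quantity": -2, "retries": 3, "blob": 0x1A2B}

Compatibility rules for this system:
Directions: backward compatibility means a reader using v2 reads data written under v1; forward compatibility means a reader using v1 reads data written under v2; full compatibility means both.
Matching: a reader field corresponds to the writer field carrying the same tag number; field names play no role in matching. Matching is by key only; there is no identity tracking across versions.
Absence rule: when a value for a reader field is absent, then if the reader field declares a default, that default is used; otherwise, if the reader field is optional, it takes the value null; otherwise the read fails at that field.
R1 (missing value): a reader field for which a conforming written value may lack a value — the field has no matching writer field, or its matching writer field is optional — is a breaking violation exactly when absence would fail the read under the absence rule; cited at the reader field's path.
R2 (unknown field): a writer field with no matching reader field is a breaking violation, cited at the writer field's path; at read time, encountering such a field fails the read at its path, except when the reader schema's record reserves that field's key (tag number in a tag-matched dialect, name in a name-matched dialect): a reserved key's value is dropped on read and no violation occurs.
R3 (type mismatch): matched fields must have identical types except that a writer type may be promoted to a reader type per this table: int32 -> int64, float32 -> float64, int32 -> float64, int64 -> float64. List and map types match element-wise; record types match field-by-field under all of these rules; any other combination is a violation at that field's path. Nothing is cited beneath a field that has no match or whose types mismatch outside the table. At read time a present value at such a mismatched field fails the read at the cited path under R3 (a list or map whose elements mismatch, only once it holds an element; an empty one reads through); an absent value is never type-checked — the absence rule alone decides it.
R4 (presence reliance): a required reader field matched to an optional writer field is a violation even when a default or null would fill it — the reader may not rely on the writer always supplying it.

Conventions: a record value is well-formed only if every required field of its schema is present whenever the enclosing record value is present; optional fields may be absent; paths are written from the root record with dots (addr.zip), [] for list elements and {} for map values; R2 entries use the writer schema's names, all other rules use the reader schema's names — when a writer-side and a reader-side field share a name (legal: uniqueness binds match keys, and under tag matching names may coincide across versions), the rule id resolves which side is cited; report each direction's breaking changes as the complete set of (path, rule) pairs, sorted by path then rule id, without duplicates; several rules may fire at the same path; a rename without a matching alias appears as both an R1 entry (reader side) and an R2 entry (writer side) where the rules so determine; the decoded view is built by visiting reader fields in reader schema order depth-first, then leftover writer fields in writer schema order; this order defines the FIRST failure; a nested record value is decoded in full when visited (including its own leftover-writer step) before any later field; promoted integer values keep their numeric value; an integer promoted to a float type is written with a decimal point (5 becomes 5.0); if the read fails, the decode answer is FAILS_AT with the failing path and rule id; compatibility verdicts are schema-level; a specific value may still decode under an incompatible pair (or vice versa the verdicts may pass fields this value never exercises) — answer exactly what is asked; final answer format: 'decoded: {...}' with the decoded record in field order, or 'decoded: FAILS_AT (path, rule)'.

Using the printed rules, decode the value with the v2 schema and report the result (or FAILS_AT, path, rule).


decoded: {"scores": {"k1": 1, "env": -7}, "addr": {"factor": 0.0, "price": -2.5, "latitude": 0.0, "verified": false}, "quantity": -2, "retries": 3, "blob": 0x1A2B, "verified": false}

arrows below run writer -> reader for Shipment
decoding the Shipment value with the v2 reader:
  scores := {"k1": 1, "env": -7} (from writer attrs)
  addr.factor := 0.0
  addr.price := -2.5
  addr.latitude := 0.0
  addr.verified := false
  quantity := -2
  retries := 3
  blob := 0x1A2B
  verified := false (no value, default fills)
  => decoded: {"scores": {"k1": 1, "env": -7}, "addr": {"factor": 0.0, "price": -2.5, "latitude": 0.0, "verified": false}, "quantity": -2, "retries": 3, "blob": 0x1A2B, "verified": false}
checking off the Shipment differences that do not matter here:
  field blob in record Shipment: optional changed to required -> changes Shipment's schema-level verdicts only — the decode of this value is the same


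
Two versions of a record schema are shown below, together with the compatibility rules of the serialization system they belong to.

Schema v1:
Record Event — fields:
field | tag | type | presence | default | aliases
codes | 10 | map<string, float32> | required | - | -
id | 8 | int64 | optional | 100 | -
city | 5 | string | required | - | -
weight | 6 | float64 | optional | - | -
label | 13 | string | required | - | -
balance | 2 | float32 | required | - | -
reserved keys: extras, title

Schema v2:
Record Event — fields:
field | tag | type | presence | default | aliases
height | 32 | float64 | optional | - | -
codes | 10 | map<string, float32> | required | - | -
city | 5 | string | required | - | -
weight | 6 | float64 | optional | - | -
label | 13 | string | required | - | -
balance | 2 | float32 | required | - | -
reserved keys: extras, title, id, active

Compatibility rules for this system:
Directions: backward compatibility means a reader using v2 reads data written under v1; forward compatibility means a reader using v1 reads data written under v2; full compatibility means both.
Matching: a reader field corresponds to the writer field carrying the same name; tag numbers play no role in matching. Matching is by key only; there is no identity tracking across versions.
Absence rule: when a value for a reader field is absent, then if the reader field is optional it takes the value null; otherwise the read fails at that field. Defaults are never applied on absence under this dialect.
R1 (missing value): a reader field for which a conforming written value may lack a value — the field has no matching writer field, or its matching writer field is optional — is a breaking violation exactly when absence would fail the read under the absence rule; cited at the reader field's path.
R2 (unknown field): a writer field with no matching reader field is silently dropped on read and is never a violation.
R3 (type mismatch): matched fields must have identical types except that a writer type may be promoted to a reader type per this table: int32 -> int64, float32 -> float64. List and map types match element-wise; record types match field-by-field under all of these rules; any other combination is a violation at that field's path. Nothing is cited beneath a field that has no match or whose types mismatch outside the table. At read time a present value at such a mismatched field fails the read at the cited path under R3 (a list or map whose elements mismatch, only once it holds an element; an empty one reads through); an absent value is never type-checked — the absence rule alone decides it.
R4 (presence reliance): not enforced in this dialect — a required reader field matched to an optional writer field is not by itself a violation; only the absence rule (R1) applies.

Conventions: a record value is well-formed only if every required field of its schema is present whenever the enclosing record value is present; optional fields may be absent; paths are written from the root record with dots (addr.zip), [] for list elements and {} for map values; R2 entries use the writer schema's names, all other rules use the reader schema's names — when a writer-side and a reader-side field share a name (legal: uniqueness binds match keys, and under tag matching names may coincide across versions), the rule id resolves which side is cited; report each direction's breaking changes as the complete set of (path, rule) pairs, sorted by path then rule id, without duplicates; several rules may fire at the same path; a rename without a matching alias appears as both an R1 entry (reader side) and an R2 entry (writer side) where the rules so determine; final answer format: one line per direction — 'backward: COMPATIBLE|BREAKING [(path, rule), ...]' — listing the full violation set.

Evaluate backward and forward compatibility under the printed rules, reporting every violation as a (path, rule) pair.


the writer's type comes first in each Event pair
backward for Event (reader v2, writer v1):
  height: no writer match
  writer required, map<string, float32> -> map<string, float32>: reader codes maps from writer codes
  writer required, string -> string: reader city maps from writer city
  writer optional, float64 -> float64: reader weight maps from writer weight
  writer required, string -> string: reader label maps from writer label
  writer required, float32 -> float32: reader balance maps from writer balance
  writer id: unknown to reader
  => backward: COMPATIBLE
forward for Event (reader v1, writer v2):
  writer required, map<string, float32> -> map<string, float32>: reader codes maps from writer codes
  id: no writer match
  writer required, string -> string: reader city maps from writer city
  writer optional, float64 -> float64: reader weight maps from writer weight
  writer required, string -> string: reader label maps from writer label
  writer required, float32 -> float32: reader balance maps from writer balance
  writer height: unknown to reader
  => forward: COMPATIBLE

backward: COMPATIBLE []; forward: COMPATIBLE []
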